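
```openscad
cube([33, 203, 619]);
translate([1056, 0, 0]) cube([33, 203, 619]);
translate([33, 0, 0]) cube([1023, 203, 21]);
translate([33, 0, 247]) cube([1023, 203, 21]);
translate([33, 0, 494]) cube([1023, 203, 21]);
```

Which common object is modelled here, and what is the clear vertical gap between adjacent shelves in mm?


A bookshelf. The clear shelf gap is 226 mm.

Two tall side panels with 3 horizontal boards between them — a bookshelf. The first two shelf undersides are at z = 0 and z = 247; with shelf thickness 21, the clear gap is 247 − 0 − 21 = 226 mm.


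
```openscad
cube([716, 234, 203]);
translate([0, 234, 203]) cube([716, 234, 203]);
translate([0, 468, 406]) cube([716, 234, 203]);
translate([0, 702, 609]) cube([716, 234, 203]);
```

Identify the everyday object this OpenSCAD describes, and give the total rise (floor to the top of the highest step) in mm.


A staircase. The total rise is 812 mm.

4 identical blocks, each offset up and back from the previous — a staircase. Each step is 203 mm tall and there are 4 of them, so the total rise is 4 × 203 = 812 mm.


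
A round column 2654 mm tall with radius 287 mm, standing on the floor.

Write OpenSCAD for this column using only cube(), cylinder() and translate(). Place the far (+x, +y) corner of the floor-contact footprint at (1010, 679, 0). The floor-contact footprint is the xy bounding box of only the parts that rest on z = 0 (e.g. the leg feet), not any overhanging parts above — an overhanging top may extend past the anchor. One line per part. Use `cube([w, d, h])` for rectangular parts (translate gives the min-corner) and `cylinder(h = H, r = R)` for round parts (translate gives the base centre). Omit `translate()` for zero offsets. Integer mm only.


translate([723, 392, 0]) cylinder(h = 2654, r = 287);


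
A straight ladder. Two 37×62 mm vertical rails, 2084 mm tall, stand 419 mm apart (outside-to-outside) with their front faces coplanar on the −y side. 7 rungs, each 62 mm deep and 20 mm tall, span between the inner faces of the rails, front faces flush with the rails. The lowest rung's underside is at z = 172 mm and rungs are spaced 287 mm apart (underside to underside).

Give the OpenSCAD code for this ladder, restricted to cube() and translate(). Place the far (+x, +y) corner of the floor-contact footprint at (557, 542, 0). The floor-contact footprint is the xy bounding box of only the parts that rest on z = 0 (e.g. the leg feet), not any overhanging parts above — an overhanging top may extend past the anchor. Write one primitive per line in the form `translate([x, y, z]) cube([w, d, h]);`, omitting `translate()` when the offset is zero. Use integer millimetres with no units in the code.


translate([138, 480, 0]) cube([37, 62, 2084]);
translate([520, 480, 0]) cube([37, 62, 2084]);
translate([175, 480, 172]) cube([345, 62, 20]);
translate([175, 480, 459]) cube([345, 62, 20]);
translate([175, 480, 746]) cube([345, 62, 20]);
translate([175, 480, 1033]) cube([345, 62, 20]);
translate([175, 480, 1320]) cube([345, 62, 20]);
translate([175, 480, 1607]) cube([345, 62, 20]);
translate([175, 480, 1894]) cube([345, 62, 20]);


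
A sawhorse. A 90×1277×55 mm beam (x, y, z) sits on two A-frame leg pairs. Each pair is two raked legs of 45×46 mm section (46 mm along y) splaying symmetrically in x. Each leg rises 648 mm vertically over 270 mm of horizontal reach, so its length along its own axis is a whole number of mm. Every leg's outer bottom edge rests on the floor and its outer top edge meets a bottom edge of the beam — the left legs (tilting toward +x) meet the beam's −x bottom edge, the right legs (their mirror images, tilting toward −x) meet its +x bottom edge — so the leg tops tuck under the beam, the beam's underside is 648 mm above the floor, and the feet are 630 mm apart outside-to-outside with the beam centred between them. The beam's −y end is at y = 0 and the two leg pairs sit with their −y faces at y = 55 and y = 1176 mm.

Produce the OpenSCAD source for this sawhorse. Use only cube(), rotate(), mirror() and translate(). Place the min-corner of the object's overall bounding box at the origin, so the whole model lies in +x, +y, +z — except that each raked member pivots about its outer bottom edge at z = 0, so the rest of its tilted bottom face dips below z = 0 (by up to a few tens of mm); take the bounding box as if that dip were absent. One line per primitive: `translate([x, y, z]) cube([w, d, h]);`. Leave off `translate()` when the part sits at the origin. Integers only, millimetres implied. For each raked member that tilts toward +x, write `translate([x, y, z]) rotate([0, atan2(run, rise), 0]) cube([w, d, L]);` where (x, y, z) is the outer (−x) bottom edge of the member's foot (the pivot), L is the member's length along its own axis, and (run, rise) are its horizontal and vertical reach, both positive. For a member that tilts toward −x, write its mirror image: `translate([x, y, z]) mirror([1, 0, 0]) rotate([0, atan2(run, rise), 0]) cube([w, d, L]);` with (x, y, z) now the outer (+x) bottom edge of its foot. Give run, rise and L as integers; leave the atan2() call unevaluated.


translate([270, 0, 648]) cube([90, 1277, 55]);
translate([0, 55, 0]) rotate([0, atan2(270, 648), 0]) cube([45, 46, 702]);
translate([630, 55, 0]) mirror([1, 0, 0]) rotate([0, atan2(270, 648), 0]) cube([45, 46, 702]);
translate([0, 1176, 0]) rotate([0, atan2(270, 648), 0]) cube([45, 46, 702]);
translate([630, 1176, 0]) mirror([1, 0, 0]) rotate([0, atan2(270, 648), 0]) cube([45, 46, 702]);


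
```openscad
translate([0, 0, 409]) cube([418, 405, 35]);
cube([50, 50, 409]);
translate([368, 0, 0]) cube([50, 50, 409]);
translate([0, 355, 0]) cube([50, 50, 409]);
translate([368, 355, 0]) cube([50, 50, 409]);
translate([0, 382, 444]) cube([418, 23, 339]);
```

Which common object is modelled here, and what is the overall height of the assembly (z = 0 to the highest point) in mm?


A chair. The overall height is 783 mm.

A slab on four corner posts with a tall panel at the back — a chair. The seat slab sits at z = 409 with thickness 35, and the 339 mm backrest starts at the seat top, so the overall height is 409 + 35 + 339 = 783 mm.


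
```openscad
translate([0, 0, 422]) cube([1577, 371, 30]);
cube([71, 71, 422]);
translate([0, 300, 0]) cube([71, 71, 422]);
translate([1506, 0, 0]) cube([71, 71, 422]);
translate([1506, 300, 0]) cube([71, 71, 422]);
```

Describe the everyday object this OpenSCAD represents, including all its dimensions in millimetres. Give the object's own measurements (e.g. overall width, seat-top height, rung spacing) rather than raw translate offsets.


A long wooden bench with a 1577 mm (x) × 371 mm (y) seat, 30 mm thick, its top surface 452 mm above the floor. Four 71 mm square legs at the seat corners, flush with the edges, run from z = 0 to the seat underside.


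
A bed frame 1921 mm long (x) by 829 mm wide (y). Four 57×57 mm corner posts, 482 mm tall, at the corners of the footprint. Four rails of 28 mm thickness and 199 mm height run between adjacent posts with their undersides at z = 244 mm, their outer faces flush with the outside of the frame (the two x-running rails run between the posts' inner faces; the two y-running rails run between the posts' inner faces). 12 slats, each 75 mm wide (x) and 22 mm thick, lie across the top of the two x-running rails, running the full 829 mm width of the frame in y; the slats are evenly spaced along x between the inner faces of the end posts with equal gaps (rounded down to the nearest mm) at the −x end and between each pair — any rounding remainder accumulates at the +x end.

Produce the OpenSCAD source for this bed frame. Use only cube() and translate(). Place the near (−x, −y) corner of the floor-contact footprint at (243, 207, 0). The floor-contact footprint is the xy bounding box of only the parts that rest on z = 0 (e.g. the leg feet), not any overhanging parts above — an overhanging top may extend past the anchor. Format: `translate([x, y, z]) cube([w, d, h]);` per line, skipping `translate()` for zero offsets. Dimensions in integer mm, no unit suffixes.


translate([243, 207, 0]) cube([57, 57, 482]);
translate([243, 979, 0]) cube([57, 57, 482]);
translate([2107, 207, 0]) cube([57, 57, 482]);
translate([2107, 979, 0]) cube([57, 57, 482]);
translate([300, 207, 244]) cube([1807, 28, 199]);
translate([300, 1008, 244]) cube([1807, 28, 199]);
translate([243, 264, 244]) cube([28, 715, 199]);
translate([2136, 264, 244]) cube([28, 715, 199]);
translate([369, 207, 443]) cube([75, 829, 22]);
translate([513, 207, 443]) cube([75, 829, 22]);
translate([657, 207, 443]) cube([75, 829, 22]);
translate([801, 207, 443]) cube([75, 829, 22]);
translate([945, 207, 443]) cube([75, 829, 22]);
translate([1089, 207, 443]) cube([75, 829, 22]);
translate([1233, 207, 443]) cube([75, 829, 22]);
translate([1377, 207, 443]) cube([75, 829, 22]);
translate([1521, 207, 443]) cube([75, 829, 22]);
translate([1665, 207, 443]) cube([75, 829, 22]);
translate([1809, 207, 443]) cube([75, 829, 22]);
translate([1953, 207, 443]) cube([75, 829, 22]);


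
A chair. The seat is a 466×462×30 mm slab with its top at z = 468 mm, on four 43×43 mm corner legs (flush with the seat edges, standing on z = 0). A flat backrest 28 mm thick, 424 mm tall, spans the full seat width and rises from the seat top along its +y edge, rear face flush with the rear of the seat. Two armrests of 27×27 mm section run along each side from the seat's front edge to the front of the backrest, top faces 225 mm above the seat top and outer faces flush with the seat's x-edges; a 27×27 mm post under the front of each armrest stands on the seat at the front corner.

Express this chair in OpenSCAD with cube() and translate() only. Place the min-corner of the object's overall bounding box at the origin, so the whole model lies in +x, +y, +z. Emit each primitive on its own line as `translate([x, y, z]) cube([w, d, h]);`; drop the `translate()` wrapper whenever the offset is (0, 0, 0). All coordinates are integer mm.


translate([0, 0, 438]) cube([466, 462, 30]);
cube([43, 43, 438]);
translate([423, 0, 0]) cube([43, 43, 438]);
translate([0, 419, 0]) cube([43, 43, 438]);
translate([423, 419, 0]) cube([43, 43, 438]);
translate([0, 434, 468]) cube([466, 28, 424]);
translate([0, 0, 666]) cube([27, 434, 27]);
translate([439, 0, 666]) cube([27, 434, 27]);
translate([0, 0, 468]) cube([27, 27, 198]);
translate([439, 0, 468]) cube([27, 27, 198]);


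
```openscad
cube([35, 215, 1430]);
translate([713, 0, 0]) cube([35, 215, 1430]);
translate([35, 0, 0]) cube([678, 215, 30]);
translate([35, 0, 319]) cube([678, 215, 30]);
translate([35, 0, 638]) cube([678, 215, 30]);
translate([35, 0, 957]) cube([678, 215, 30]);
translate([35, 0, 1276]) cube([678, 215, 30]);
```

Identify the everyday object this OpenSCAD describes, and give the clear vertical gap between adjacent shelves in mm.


A bookshelf. The clear shelf gap is 289 mm.

Two tall side panels with 5 horizontal boards between them — a bookshelf. The first two shelf undersides are at z = 0 and z = 319; with shelf thickness 30, the clear gap is 319 − 0 − 30 = 289 mm.


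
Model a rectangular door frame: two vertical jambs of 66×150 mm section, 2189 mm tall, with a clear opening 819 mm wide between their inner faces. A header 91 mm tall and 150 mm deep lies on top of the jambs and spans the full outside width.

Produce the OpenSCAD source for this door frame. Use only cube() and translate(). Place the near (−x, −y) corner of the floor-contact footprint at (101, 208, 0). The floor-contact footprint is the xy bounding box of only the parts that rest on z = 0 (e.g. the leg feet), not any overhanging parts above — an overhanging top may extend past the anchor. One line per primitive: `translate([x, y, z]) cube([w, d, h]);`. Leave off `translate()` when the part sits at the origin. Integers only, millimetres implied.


translate([101, 208, 0]) cube([66, 150, 2189]);
translate([986, 208, 0]) cube([66, 150, 2189]);
translate([101, 208, 2189]) cube([951, 150, 91]);


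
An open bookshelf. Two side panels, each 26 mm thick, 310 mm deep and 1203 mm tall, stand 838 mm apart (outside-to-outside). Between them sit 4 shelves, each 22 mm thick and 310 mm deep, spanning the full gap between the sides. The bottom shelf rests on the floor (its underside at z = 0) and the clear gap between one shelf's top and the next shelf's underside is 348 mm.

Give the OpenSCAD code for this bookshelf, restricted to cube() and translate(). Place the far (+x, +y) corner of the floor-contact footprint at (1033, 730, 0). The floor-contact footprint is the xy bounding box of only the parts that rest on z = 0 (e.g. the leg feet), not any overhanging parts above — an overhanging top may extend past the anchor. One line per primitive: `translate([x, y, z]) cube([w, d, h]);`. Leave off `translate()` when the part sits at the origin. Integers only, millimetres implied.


translate([195, 420, 0]) cube([26, 310, 1203]);
translate([1007, 420, 0]) cube([26, 310, 1203]);
translate([221, 420, 0]) cube([786, 310, 22]);
translate([221, 420, 370]) cube([786, 310, 22]);
translate([221, 420, 740]) cube([786, 310, 22]);
translate([221, 420, 1110]) cube([786, 310, 22]);


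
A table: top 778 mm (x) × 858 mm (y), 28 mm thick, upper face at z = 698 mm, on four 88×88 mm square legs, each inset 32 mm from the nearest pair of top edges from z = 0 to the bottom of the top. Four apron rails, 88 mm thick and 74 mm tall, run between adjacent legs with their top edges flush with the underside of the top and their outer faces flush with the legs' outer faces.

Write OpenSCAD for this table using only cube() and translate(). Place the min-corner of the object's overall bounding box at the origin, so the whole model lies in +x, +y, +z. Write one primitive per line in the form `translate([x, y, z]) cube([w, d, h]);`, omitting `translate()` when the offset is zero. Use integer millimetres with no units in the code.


translate([0, 0, 670]) cube([778, 858, 28]);
translate([32, 32, 0]) cube([88, 88, 670]);
translate([658, 32, 0]) cube([88, 88, 670]);
translate([32, 738, 0]) cube([88, 88, 670]);
translate([658, 738, 0]) cube([88, 88, 670]);
translate([120, 32, 596]) cube([538, 88, 74]);
translate([120, 738, 596]) cube([538, 88, 74]);
translate([32, 120, 596]) cube([88, 618, 74]);
translate([658, 120, 596]) cube([88, 618, 74]);


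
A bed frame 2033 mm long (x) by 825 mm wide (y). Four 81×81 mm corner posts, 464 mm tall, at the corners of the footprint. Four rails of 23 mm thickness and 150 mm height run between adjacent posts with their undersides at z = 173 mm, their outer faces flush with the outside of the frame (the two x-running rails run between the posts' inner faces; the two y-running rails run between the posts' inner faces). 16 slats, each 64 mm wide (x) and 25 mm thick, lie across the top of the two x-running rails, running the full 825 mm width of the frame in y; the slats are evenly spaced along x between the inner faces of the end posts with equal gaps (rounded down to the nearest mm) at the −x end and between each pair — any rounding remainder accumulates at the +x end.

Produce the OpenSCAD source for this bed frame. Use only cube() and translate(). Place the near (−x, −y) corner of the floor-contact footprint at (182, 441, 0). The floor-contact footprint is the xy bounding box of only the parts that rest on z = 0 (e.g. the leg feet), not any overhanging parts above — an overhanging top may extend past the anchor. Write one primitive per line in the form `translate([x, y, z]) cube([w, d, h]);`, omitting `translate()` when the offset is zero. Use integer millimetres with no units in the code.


translate([182, 441, 0]) cube([81, 81, 464]);
translate([182, 1185, 0]) cube([81, 81, 464]);
translate([2134, 441, 0]) cube([81, 81, 464]);
translate([2134, 1185, 0]) cube([81, 81, 464]);
translate([263, 441, 173]) cube([1871, 23, 150]);
translate([263, 1243, 173]) cube([1871, 23, 150]);
translate([182, 522, 173]) cube([23, 663, 150]);
translate([2192, 522, 173]) cube([23, 663, 150]);
translate([312, 441, 323]) cube([64, 825, 25]);
translate([425, 441, 323]) cube([64, 825, 25]);
translate([538, 441, 323]) cube([64, 825, 25]);
translate([651, 441, 323]) cube([64, 825, 25]);
translate([764, 441, 323]) cube([64, 825, 25]);
translate([877, 441, 323]) cube([64, 825, 25]);
translate([990, 441, 323]) cube([64, 825, 25]);
translate([1103, 441, 323]) cube([64, 825, 25]);
translate([1216, 441, 323]) cube([64, 825, 25]);
translate([1329, 441, 323]) cube([64, 825, 25]);
translate([1442, 441, 323]) cube([64, 825, 25]);
translate([1555, 441, 323]) cube([64, 825, 25]);
translate([1668, 441, 323]) cube([64, 825, 25]);
translate([1781, 441, 323]) cube([64, 825, 25]);
translate([1894, 441, 323]) cube([64, 825, 25]);
translate([2007, 441, 323]) cube([64, 825, 25]);


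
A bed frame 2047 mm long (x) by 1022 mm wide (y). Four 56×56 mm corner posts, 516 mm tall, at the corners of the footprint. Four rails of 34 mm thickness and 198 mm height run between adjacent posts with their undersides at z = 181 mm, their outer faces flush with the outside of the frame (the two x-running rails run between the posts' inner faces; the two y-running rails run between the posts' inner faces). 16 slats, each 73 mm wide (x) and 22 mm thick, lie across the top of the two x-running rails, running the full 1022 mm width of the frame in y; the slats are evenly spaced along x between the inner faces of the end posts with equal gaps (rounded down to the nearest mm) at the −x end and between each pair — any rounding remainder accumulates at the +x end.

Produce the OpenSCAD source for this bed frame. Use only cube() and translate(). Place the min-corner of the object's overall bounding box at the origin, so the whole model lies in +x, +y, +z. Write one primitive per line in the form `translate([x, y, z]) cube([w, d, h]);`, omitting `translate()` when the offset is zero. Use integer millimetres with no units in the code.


cube([56, 56, 516]);
translate([0, 966, 0]) cube([56, 56, 516]);
translate([1991, 0, 0]) cube([56, 56, 516]);
translate([1991, 966, 0]) cube([56, 56, 516]);
translate([56, 0, 181]) cube([1935, 34, 198]);
translate([56, 988, 181]) cube([1935, 34, 198]);
translate([0, 56, 181]) cube([34, 910, 198]);
translate([2013, 56, 181]) cube([34, 910, 198]);
translate([101, 0, 379]) cube([73, 1022, 22]);
translate([219, 0, 379]) cube([73, 1022, 22]);
translate([337, 0, 379]) cube([73, 1022, 22]);
translate([455, 0, 379]) cube([73, 1022, 22]);
translate([573, 0, 379]) cube([73, 1022, 22]);
translate([691, 0, 379]) cube([73, 1022, 22]);
translate([809, 0, 379]) cube([73, 1022, 22]);
translate([927, 0, 379]) cube([73, 1022, 22]);
translate([1045, 0, 379]) cube([73, 1022, 22]);
translate([1163, 0, 379]) cube([73, 1022, 22]);
translate([1281, 0, 379]) cube([73, 1022, 22]);
translate([1399, 0, 379]) cube([73, 1022, 22]);
translate([1517, 0, 379]) cube([73, 1022, 22]);
translate([1635, 0, 379]) cube([73, 1022, 22]);
translate([1753, 0, 379]) cube([73, 1022, 22]);
translate([1871, 0, 379]) cube([73, 1022, 22]);


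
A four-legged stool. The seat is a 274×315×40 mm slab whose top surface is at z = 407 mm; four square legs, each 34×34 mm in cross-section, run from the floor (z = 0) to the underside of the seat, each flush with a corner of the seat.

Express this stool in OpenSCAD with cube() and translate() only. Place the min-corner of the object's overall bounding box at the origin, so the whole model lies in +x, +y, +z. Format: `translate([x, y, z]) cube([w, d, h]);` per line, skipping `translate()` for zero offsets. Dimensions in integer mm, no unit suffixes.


translate([0, 0, 367]) cube([274, 315, 40]);
cube([34, 34, 367]);
translate([240, 0, 0]) cube([34, 34, 367]);
translate([0, 281, 0]) cube([34, 34, 367]);
translate([240, 281, 0]) cube([34, 34, 367]);


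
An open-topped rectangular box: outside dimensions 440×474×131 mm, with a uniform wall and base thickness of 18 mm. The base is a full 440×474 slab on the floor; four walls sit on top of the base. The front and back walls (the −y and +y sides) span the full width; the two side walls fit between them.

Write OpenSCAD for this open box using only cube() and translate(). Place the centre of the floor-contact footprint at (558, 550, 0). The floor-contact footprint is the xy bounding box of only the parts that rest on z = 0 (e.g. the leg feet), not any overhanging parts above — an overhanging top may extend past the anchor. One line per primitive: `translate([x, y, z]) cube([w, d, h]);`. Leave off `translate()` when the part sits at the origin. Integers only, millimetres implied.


translate([338, 313, 0]) cube([440, 474, 18]);
translate([338, 313, 18]) cube([440, 18, 113]);
translate([338, 769, 18]) cube([440, 18, 113]);
translate([338, 331, 18]) cube([18, 438, 113]);
translate([760, 331, 18]) cube([18, 438, 113]);


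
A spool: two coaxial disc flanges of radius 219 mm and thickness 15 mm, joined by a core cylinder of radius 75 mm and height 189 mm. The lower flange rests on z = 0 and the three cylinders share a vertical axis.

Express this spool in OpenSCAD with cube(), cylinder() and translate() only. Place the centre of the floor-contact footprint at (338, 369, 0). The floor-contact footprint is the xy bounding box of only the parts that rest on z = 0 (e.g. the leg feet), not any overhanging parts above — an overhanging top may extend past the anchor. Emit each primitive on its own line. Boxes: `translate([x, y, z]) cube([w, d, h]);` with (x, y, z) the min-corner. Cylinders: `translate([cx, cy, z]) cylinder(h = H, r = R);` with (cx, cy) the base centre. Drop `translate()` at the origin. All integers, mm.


translate([338, 369, 0]) cylinder(h = 15, r = 219);
translate([338, 369, 15]) cylinder(h = 189, r = 75);
translate([338, 369, 204]) cylinder(h = 15, r = 219);


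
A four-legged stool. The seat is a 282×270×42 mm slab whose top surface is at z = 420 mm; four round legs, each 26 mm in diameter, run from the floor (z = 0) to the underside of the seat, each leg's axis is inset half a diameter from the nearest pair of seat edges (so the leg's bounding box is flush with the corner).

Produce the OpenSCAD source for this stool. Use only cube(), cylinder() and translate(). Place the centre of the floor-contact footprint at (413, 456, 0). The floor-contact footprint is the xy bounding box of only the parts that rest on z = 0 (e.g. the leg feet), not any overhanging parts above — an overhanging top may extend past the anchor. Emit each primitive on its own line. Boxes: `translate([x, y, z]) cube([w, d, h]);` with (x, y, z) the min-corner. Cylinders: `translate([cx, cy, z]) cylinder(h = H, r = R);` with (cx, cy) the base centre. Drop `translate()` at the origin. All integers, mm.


// leg_h = 420 - 42 = 378
translate([272, 321, 378]) cube([282, 270, 42]);
translate([285, 334, 0]) cylinder(h = 378, r = 13);
translate([541, 334, 0]) cylinder(h = 378, r = 13);
translate([285, 578, 0]) cylinder(h = 378, r = 13);
translate([541, 578, 0]) cylinder(h = 378, r = 13);


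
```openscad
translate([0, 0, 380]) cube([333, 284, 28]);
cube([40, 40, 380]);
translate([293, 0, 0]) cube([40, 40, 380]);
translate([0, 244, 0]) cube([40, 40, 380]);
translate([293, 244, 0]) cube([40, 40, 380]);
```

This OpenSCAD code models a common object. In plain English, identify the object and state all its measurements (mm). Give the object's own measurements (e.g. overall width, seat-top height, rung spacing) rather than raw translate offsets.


A four-legged stool. The seat is a 333×284×28 mm slab whose top surface is at z = 408 mm; four square legs, each 40×40 mm in cross-section, run from the floor (z = 0) to the underside of the seat, each flush with a corner of the seat.


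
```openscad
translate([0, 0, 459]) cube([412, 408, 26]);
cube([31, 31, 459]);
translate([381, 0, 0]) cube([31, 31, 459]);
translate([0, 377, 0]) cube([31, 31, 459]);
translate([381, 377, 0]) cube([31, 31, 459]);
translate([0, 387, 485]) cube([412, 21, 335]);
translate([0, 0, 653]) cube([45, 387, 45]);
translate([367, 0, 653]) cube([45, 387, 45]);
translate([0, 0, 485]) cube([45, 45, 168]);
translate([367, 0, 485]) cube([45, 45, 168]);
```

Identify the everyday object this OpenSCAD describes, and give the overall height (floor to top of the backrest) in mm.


A chair. The overall height is 820 mm.

A slab on four corner posts with a tall panel at the back — a chair. The seat slab sits at z = 459 with thickness 26, and the 335 mm backrest starts at the seat top, so the overall height is 459 + 26 + 335 = 820 mm.


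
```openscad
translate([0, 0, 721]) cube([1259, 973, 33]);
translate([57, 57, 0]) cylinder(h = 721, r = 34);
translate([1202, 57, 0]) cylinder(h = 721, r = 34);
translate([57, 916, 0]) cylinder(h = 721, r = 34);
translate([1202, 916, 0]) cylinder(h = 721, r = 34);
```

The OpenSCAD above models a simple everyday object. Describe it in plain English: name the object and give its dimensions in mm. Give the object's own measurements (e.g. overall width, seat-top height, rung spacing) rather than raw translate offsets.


A table: top 1259 mm (x) × 973 mm (y), 33 mm thick, upper face at z = 754 mm, on four round legs of 68 mm diameter, each leg's bounding box inset 23 mm from the nearest pair of top edges from z = 0 to the bottom of the top.


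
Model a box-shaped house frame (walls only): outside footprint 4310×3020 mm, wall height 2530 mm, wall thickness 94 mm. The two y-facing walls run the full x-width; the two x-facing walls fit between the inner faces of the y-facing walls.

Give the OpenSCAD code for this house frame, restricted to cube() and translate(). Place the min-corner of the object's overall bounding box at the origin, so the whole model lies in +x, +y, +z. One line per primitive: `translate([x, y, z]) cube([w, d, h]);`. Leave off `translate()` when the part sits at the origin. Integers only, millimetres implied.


cube([4310, 94, 2530]);
translate([0, 2926, 0]) cube([4310, 94, 2530]);
translate([0, 94, 0]) cube([94, 2832, 2530]);
translate([4216, 94, 0]) cube([94, 2832, 2530]);


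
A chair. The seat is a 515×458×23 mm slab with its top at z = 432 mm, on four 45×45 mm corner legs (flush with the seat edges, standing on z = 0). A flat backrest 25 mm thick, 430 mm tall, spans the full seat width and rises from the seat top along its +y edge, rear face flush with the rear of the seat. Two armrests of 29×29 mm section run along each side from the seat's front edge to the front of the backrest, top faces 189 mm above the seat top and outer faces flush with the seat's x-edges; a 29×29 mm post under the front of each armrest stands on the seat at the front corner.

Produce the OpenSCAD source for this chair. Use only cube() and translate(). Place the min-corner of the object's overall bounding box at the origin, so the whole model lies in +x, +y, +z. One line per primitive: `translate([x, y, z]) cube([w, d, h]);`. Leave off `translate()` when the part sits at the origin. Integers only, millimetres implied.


translate([0, 0, 409]) cube([515, 458, 23]);
cube([45, 45, 409]);
translate([470, 0, 0]) cube([45, 45, 409]);
translate([0, 413, 0]) cube([45, 45, 409]);
translate([470, 413, 0]) cube([45, 45, 409]);
translate([0, 433, 432]) cube([515, 25, 430]);
translate([0, 0, 592]) cube([29, 433, 29]);
translate([486, 0, 592]) cube([29, 433, 29]);
translate([0, 0, 432]) cube([29, 29, 160]);
translate([486, 0, 432]) cube([29, 29, 160]);


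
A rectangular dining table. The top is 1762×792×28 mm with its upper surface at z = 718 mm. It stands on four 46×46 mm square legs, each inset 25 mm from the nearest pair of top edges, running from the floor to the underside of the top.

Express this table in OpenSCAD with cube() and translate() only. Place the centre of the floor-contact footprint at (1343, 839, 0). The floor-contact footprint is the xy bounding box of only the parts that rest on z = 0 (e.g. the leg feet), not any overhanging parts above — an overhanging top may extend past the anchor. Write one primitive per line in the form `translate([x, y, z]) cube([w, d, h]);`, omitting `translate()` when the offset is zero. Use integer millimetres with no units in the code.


translate([462, 443, 690]) cube([1762, 792, 28]);
translate([487, 468, 0]) cube([46, 46, 690]);
translate([2153, 468, 0]) cube([46, 46, 690]);
translate([487, 1164, 0]) cube([46, 46, 690]);
translate([2153, 1164, 0]) cube([46, 46, 690]);


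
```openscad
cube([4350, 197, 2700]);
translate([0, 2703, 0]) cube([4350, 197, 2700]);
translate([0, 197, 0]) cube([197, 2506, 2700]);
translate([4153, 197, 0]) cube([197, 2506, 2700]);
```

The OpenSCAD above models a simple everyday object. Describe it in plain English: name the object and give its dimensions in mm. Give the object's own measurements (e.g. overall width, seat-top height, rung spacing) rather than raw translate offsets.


The wall frame of a small rectangular building: four walls, each 2700 mm tall and 197 mm thick, enclosing a footprint 4350 mm (x) by 2900 mm (y) outside-to-outside, with no floor or roof. The front and back walls (the −y and +y sides) span the full width; the two side walls fit between them.


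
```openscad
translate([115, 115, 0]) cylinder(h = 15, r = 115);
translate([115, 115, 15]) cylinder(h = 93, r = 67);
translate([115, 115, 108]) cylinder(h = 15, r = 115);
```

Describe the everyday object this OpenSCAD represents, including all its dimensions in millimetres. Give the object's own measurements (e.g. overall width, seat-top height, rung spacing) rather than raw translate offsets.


A spool: two coaxial disc flanges of radius 115 mm and thickness 15 mm, joined by a core cylinder of radius 67 mm and height 93 mm. The lower flange rests on z = 0 and the three cylinders share a vertical axis.


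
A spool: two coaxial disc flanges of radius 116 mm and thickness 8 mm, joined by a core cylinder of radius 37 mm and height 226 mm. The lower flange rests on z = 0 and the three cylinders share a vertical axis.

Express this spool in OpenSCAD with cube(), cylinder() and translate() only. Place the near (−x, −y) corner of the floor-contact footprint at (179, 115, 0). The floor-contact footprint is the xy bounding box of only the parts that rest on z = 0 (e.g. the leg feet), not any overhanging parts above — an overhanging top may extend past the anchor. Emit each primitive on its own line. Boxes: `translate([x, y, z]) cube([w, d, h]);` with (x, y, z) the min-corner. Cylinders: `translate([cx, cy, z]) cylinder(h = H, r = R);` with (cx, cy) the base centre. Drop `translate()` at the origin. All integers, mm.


translate([295, 231, 0]) cylinder(h = 8, r = 116);
translate([295, 231, 8]) cylinder(h = 226, r = 37);
translate([295, 231, 234]) cylinder(h = 8, r = 116);


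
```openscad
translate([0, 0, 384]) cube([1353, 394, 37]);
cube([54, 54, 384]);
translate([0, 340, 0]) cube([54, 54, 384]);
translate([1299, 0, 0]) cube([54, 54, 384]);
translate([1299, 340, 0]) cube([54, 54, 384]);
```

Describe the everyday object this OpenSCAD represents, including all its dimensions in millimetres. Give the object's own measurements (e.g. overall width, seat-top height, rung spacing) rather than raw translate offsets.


A bench: a 1353×394 mm seat slab, 37 mm thick, top at z = 421 mm, on four 54×54 mm square legs flush with the seat corners and standing on z = 0.


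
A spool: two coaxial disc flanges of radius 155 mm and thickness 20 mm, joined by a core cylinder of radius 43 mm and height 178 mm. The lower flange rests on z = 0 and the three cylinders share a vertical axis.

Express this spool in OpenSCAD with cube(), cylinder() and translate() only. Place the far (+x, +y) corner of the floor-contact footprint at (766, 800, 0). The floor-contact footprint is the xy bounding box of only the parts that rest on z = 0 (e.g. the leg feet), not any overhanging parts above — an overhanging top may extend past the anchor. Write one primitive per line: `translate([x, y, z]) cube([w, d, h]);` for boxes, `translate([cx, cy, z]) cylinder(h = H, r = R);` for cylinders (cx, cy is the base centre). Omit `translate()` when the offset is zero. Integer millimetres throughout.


translate([611, 645, 0]) cylinder(h = 20, r = 155);
translate([611, 645, 20]) cylinder(h = 178, r = 43);
translate([611, 645, 198]) cylinder(h = 20, r = 155);


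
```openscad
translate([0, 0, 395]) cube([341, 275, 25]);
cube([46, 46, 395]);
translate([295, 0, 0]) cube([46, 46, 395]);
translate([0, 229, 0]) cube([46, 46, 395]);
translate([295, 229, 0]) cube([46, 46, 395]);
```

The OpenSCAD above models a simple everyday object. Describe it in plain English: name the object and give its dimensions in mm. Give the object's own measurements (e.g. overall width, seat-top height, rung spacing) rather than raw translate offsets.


A simple wooden stool: a rectangular seat 341 mm (x) by 275 mm (y), 25 mm thick, top face at z = 420 mm, on four square legs, each 46×46 mm in cross-section. The legs rest on z = 0, each flush with a corner of the seat.


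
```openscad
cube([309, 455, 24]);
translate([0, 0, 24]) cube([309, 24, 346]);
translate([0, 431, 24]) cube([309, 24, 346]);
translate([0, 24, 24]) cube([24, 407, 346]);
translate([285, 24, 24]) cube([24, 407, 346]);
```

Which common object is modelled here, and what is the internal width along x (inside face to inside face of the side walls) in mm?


An open box. The internal width is 261 mm.

A 309×455 base slab with four walls standing on it — an open box. The base is 309 mm wide and the walls are 24 mm thick, so the internal width is 309 − 2 × 24 = 261 mm.


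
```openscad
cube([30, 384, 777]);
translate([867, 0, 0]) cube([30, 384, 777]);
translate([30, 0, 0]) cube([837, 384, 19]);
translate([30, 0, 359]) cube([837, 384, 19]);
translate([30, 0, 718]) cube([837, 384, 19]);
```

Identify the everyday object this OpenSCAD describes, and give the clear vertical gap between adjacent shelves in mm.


A bookshelf. The clear shelf gap is 340 mm.

Two tall side panels with 3 horizontal boards between them — a bookshelf. The first two shelf undersides are at z = 0 and z = 359; with shelf thickness 19, the clear gap is 359 − 0 − 19 = 340 mm.


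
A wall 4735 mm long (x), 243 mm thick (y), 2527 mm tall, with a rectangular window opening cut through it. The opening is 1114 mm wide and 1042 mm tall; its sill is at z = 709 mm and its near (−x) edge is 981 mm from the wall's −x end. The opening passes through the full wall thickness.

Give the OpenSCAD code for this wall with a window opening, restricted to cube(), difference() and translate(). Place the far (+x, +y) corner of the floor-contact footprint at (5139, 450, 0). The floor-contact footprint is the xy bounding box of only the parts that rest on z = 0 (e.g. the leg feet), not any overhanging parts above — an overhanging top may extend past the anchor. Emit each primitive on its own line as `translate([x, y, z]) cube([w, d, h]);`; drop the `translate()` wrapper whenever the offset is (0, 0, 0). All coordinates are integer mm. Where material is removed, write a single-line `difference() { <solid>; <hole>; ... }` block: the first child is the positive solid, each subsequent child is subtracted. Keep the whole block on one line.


difference() { translate([404, 207, 0]) cube([4735, 243, 2527]); translate([1385, 207, 709]) cube([1114, 243, 1042]); }


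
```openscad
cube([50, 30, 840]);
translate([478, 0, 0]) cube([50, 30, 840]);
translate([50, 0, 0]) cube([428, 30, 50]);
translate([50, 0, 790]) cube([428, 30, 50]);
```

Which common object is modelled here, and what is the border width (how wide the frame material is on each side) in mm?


A picture frame. The border width is 50 mm.

Four thin pieces enclosing a rectangular opening — a picture frame. The two full-height stiles are 840 mm tall; the top rail sits at z = 790 and is 50 mm tall, so the border above the opening is 840 − 790 = 50 mm, matching the stile x-width.


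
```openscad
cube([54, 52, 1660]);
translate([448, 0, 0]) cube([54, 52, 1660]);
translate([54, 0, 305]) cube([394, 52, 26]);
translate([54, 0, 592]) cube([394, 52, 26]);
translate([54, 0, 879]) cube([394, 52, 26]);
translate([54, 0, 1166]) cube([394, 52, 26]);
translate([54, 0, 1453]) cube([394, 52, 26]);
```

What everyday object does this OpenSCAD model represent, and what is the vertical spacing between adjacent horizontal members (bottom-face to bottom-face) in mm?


A ladder. The rung spacing is 287 mm.

Two tall 54×52 posts with 5 short bars between them — a ladder. Adjacent rungs sit at z = 305 and z = 592, so the spacing is 592 − 305 = 287 mm.


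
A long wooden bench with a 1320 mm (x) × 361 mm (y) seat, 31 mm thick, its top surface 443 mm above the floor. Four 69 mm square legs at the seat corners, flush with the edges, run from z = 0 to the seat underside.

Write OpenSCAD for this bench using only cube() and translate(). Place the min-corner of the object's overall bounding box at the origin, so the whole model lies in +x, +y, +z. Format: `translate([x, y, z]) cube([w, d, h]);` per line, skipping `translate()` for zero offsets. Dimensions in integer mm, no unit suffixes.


translate([0, 0, 412]) cube([1320, 361, 31]);
cube([69, 69, 412]);
translate([0, 292, 0]) cube([69, 69, 412]);
translate([1251, 0, 0]) cube([69, 69, 412]);
translate([1251, 292, 0]) cube([69, 69, 412]);


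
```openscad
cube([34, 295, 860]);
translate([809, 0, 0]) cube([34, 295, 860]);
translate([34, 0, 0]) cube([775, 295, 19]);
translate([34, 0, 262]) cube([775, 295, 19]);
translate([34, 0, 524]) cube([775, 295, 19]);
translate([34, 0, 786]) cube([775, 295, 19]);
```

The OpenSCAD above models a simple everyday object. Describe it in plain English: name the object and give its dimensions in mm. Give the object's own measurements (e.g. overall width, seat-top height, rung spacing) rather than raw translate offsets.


An open bookshelf. Two side panels, each 34 mm thick, 295 mm deep and 860 mm tall, stand 843 mm apart (outside-to-outside). Between them sit 4 shelves, each 19 mm thick and 295 mm deep, spanning the full gap between the sides. The bottom shelf rests on the floor (its underside at z = 0) and the clear gap between one shelf's top and the next shelf's underside is 243 mm.


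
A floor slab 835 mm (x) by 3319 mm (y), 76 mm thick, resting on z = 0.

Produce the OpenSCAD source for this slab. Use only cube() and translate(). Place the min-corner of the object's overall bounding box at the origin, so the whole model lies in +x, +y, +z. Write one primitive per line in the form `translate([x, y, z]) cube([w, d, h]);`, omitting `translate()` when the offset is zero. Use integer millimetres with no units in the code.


cube([835, 3319, 76]);


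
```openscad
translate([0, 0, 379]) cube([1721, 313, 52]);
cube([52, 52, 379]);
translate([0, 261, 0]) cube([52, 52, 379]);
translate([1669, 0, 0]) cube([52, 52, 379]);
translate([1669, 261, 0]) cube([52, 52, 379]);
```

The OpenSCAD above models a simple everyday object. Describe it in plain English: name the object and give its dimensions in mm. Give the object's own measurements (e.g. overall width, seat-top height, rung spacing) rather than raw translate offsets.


A long wooden bench with a 1721 mm (x) × 313 mm (y) seat, 52 mm thick, its top surface 431 mm above the floor. Four 52 mm square legs at the seat corners, flush with the edges, run from z = 0 to the seat underside.


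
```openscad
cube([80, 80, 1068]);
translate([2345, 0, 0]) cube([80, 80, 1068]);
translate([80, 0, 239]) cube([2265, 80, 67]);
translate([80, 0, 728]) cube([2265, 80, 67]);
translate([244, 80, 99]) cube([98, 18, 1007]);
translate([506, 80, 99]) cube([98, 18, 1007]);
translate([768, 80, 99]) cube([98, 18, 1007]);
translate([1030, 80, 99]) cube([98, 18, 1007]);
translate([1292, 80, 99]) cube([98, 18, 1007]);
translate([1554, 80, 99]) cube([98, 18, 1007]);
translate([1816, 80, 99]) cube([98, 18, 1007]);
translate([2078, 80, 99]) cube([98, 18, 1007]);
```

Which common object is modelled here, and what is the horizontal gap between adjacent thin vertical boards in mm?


A fence section. The picket gap is 164 mm.

Two posts, two rails, 8 pickets — a fence section. Span 2265 mm holds 8 pickets of 98 mm with 9 equal gaps: ⌊(2265 − 8·98) / 9⌋ = 164 mm.
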